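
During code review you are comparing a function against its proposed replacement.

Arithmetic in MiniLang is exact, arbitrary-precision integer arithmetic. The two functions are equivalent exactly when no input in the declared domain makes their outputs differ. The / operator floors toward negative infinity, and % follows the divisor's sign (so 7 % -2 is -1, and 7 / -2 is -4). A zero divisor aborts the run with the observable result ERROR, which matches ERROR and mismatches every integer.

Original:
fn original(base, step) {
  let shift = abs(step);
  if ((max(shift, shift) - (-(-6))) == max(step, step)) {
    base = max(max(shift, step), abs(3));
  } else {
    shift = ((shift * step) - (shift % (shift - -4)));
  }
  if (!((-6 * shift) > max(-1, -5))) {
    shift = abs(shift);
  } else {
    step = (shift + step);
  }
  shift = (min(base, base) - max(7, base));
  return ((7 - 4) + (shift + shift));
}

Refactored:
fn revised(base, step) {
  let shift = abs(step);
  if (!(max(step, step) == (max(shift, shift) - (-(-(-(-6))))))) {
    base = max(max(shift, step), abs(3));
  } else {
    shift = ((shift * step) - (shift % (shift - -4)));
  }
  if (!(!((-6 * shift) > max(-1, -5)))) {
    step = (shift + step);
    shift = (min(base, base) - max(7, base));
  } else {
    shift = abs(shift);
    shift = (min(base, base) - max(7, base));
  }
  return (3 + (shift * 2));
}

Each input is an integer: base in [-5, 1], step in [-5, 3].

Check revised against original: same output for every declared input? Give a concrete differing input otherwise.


Try base=-5, step=-5.
original: shift := 5 | ((max(shift, shift) - (-(-6))) == max(step, step)): false | shift := -30 | (!((-6 * shift) > max(-1, -5))): false | step := -35 | shift := -12 | result -21
revised: shift := 5 | (!(max(step, step) == (max(shift, shift) - (-(-(-(-6))))))): true | base := 5 | (!(!((-6 * shift) > max(-1, -5)))): false | shift := 5 | shift := -2 | result -1
-21 vs -1 — the two versions disagree here.
verdict: not equivalent; witness: base=-5, step=-5


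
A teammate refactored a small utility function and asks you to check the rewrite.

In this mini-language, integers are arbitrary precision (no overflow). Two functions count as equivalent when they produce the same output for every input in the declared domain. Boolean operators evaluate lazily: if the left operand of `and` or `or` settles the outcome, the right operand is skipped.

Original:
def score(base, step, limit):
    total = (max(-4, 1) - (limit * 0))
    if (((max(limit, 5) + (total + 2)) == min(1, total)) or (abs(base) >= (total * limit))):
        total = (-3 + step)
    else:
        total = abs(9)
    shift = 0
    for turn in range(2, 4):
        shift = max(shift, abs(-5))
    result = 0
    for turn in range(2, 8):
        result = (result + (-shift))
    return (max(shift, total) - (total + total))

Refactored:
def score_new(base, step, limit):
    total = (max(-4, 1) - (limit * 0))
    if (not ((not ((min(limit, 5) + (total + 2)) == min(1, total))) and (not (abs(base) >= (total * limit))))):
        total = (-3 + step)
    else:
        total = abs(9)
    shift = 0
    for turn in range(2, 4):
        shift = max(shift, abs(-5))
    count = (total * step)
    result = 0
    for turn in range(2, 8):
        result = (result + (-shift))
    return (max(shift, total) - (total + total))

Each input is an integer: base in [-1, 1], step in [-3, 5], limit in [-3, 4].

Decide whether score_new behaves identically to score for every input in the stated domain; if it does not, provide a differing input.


Equivalent. The one real change (`max(limit, 5)` became `min(limit, 5)`) has no effect anywhere in the declared ranges.
Checked all 216 inputs in the declared domain: the outputs agree on every one.
Spot check at base=-1, step=-3, limit=2 — score: total becomes 1; next (((max(limit, 5) + (total + 2)) == min(1, total)) or (abs(base) >= (total * limit))) evaluates to false; next total becomes 9; next shift becomes 0; next at turn=2:; next shift becomes 5; next at turn=3:; next shift becomes 5; next result becomes 0; next at turn=2:; next result becomes -5; next at turn=3:; next result becomes -10; next at turn=4:; next result becomes -15; next at turn=5:; next result becomes -20; next at turn=6:; next result becomes -25; next at turn=7:; next result becomes -30; next final value -9. score_new: total becomes 1; next (not ((not ((min(limit, 5) + (total + 2)) == min(1, total))) and (not (abs(base) >= (total * limit))))) evaluates to false; next total becomes 9; next shift becomes 0; next at turn=2:; next shift becomes 5; next at turn=3:; next shift becomes 5; next count becomes -27; next result becomes 0; next at turn=2:; next result becomes -5; next at turn=3:; next result becomes -10; next at turn=4:; next result becomes -15; next at turn=5:; next result becomes -20; next at turn=6:; next result becomes -25; next at turn=7:; next result becomes -30; next final value -9. Both give -9.
verdict: equivalent


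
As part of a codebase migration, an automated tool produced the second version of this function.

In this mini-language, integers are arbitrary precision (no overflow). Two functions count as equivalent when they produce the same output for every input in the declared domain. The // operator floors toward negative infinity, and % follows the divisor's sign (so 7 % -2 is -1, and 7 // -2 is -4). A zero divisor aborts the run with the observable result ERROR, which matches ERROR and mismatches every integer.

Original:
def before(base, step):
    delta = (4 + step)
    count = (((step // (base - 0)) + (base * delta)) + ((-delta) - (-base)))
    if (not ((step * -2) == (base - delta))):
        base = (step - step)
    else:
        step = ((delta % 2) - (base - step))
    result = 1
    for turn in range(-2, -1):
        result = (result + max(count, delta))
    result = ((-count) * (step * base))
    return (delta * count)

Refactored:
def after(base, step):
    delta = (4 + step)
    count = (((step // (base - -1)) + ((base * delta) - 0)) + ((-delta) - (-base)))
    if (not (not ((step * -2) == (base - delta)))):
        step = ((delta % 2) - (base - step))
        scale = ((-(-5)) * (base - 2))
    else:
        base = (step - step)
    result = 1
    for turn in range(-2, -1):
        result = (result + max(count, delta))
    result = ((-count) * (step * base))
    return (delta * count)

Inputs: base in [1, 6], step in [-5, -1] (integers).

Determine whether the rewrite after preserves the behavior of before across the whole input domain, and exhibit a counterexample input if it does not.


Take base=1, step=-5.
before: delta=-1, then count=-4, then (not ((step * -2) == (base - delta))) is true, then base=0, then result=1, then (turn=-2), then result=0, then result=0, then returns 4
after: delta=-1, then count=-2, then (not (not ((step * -2) == (base - delta)))) is false, then base=0, then result=1, then (turn=-2), then result=0, then result=0, then returns 2
4 and 2 differ, so these are not the same function on this domain.
verdict: not equivalent; witness: base=1, step=-5


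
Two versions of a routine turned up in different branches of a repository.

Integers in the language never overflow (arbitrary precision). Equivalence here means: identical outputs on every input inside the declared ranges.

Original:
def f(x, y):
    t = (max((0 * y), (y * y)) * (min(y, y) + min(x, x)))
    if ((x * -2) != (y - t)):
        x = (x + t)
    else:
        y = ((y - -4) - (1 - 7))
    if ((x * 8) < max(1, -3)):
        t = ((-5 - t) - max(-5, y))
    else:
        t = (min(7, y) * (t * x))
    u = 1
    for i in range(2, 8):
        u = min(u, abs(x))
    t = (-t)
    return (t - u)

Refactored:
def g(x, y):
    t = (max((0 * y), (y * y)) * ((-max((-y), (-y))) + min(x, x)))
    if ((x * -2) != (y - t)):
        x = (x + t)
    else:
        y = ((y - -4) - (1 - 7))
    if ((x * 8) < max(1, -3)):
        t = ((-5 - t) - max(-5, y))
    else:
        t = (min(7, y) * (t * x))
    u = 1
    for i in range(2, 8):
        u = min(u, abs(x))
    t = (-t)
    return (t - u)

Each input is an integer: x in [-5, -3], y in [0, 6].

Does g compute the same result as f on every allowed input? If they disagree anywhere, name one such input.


Reading the diff, among the changes: min/max/abs usage differs.
Tracing x=-4, y=6: f: t becomes 72; next ((x * -2) != (y - t)) evaluates to true; next x becomes 68; next ((x * 8) < max(1, -3)) evaluates to false; next t becomes 29376; next u becomes 1; next at i=2:; next u becomes 1; next at i=3:; next u becomes 1; next at i=4:; next u becomes 1; next at i=5:; next u becomes 1; next at i=6:; next u becomes 1; next at i=7:; next u becomes 1; next t becomes -29376; next final value -29377 | g: t becomes 72; next ((x * -2) != (y - t)) evaluates to true; next x becomes 68; next ((x * 8) < max(1, -3)) evaluates to false; next t becomes 29376; next u becomes 1; next at i=2:; next u becomes 1; next at i=3:; next u becomes 1; next at i=4:; next u becomes 1; next at i=5:; next u becomes 1; next at i=6:; next u becomes 1; next at i=7:; next u becomes 1; next t becomes -29376; next final value -29377 — matching result -29377.
Across all 21 domain points the two functions coincide.
verdict: equivalent


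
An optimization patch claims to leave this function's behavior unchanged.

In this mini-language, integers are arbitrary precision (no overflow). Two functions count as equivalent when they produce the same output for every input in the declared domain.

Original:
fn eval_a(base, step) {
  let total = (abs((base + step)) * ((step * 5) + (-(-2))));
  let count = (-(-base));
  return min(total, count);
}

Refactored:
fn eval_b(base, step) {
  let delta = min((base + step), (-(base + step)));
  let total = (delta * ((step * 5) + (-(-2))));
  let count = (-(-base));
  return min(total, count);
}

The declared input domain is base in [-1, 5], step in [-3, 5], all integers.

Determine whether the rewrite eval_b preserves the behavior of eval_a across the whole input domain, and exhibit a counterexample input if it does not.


Input base=-1, step=-3: -52 from eval_a versus -1 from eval_b.
verdict: not equivalent; witness: base=-1, step=-3


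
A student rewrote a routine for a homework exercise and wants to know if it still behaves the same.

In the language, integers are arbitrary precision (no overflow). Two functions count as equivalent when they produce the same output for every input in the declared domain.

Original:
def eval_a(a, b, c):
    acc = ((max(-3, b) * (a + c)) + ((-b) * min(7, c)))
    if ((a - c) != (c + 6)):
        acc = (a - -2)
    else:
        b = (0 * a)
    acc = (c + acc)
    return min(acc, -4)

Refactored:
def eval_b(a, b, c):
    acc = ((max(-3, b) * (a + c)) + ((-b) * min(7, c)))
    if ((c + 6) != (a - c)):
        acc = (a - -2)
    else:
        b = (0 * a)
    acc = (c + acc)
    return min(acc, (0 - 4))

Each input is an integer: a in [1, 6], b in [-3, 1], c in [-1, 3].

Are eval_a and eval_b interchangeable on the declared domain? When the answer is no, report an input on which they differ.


Equivalent — the differences include arithmetic usage differs; also constant usage differs, yet no declared input distinguishes the two.
One worked example (a=3, b=0, c=1) — eval_a: acc=0, then ((a - c) != (c + 6)) is true, then acc=5, then acc=6, then returns -4; eval_b: acc=0, then ((c + 6) != (a - c)) is true, then acc=5, then acc=6, then returns -4; agreement on -4.
Checked all 150 inputs in the declared domain: the outputs agree on every one.
verdict: equivalent


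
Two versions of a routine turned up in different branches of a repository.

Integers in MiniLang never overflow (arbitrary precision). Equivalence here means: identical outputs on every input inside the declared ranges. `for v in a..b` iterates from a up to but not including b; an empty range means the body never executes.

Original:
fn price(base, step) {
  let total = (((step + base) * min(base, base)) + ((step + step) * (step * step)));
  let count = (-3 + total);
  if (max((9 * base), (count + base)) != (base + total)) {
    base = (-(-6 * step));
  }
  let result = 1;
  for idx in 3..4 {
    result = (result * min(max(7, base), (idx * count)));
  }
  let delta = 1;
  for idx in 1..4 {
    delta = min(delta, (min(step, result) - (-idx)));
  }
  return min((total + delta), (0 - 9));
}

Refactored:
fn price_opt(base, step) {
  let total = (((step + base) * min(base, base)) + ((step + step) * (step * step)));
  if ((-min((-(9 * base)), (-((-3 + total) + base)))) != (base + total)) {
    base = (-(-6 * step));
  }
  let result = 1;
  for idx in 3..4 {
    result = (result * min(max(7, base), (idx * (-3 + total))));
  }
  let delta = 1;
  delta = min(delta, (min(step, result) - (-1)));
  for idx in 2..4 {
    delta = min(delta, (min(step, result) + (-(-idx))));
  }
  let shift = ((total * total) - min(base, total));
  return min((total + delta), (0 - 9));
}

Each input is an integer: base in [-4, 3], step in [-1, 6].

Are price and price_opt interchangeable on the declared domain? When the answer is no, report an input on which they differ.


Changes here: loop structure differs; statement counts differ; local variable names differ; min/max/abs usage differs; constant usage differs; arithmetic usage differs; the full 64-point sweep finds no disagreement.
verdict: equivalent


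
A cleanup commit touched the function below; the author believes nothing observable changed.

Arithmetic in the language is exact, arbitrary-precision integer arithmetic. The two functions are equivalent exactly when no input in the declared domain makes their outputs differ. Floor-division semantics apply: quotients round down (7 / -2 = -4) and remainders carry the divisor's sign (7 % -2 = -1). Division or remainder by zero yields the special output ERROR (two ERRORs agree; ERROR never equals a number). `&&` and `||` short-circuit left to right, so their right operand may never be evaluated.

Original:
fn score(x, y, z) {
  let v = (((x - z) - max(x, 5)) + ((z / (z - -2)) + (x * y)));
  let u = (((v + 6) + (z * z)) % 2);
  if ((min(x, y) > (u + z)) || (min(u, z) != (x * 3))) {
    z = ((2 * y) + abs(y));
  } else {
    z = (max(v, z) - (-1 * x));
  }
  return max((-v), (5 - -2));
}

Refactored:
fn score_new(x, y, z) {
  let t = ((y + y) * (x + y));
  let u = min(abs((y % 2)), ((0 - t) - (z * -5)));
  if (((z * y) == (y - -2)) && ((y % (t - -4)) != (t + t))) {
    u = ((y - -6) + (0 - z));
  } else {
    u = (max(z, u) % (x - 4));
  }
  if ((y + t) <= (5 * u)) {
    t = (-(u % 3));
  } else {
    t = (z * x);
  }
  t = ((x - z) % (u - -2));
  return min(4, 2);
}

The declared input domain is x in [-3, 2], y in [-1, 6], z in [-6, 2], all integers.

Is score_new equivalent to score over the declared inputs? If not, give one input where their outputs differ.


There is a counterexample at x=-3, y=-1, z=-6: 7 on one side, 2 on the other.
score: v becomes 2; next u becomes 0; next ((min(x, y) > (u + z)) || (min(u, z) != (x * 3))) evaluates to true; next z becomes -1; next final value 7
score_new: t becomes 8; next u becomes -38; next (((z * y) == (y - -2)) && ((y % (t - -4)) != (t + t))) evaluates to false; next u becomes -6; next ((y + t) <= (5 * u)) evaluates to false; next t becomes 18; next t becomes -1; next final value 2
verdict: not equivalent; witness: x=-3, y=-1, z=-6


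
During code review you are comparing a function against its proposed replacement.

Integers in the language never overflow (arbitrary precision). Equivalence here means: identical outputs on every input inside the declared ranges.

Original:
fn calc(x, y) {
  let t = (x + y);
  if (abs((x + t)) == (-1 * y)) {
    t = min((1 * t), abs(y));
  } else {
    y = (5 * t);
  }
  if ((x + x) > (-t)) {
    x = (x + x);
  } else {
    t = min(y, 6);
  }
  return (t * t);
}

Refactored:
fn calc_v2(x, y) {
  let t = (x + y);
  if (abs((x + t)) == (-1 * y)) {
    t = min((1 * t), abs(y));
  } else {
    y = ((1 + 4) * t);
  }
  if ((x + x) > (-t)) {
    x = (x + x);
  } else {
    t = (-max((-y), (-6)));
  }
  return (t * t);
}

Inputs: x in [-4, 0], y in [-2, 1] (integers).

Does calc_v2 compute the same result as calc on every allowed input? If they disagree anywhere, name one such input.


Behavior is preserved: although min/max/abs usage differs; and constant usage differs; and arithmetic usage differs, the outputs never diverge.
As a probe, take x=-4, y=0: calc runs t=-4, then (abs((x + t)) == (-1 * y)) is false, then y=-20, then ((x + x) > (-t)) is false, then t=-20, then returns 400; calc_v2 runs t=-4, then (abs((x + t)) == (-1 * y)) is false, then y=-20, then ((x + x) > (-t)) is false, then t=-20, then returns 400; both end at 400.
Sweeping the whole domain (20 inputs) finds no disagreement.
verdict: equivalent


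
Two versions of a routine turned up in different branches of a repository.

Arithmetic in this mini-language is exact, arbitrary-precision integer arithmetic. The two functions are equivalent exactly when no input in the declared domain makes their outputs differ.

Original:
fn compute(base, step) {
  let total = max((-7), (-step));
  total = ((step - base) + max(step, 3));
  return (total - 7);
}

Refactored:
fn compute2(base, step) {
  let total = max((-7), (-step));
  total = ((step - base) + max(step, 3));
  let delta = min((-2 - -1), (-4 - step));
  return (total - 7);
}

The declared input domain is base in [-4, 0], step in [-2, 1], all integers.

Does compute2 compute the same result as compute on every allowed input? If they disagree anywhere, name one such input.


Reading the diff, among the changes: arithmetic usage differs; also constant usage differs; also min/max/abs usage differs; also local variable names differ; also statement counts differ.
One worked example (base=-1, step=-2) — compute: total := 2 | total := 2 | result -5; compute2: total := 2 | total := 2 | delta := -2 | result -5; agreement on -5.
Sweeping the whole domain (20 inputs) finds no disagreement.
verdict: equivalent


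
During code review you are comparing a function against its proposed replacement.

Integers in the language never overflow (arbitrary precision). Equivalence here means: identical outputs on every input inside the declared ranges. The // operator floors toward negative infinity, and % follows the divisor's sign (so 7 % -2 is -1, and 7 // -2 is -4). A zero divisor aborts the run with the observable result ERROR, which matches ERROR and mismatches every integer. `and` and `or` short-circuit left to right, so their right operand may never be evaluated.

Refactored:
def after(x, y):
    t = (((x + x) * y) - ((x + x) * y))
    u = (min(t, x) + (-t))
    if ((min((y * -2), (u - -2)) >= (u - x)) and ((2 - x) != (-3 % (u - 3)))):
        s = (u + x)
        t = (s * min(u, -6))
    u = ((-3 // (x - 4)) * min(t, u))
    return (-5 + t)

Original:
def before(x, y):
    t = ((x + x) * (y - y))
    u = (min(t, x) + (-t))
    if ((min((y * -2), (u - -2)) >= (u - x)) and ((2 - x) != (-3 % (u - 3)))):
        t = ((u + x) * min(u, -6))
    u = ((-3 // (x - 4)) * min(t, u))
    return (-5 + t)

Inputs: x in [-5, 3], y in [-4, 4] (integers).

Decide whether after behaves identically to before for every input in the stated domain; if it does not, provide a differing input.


Differences: statement counts differ; also arithmetic usage differs; also local variable names differ — yet all 81 inputs agree.
verdict: equivalent


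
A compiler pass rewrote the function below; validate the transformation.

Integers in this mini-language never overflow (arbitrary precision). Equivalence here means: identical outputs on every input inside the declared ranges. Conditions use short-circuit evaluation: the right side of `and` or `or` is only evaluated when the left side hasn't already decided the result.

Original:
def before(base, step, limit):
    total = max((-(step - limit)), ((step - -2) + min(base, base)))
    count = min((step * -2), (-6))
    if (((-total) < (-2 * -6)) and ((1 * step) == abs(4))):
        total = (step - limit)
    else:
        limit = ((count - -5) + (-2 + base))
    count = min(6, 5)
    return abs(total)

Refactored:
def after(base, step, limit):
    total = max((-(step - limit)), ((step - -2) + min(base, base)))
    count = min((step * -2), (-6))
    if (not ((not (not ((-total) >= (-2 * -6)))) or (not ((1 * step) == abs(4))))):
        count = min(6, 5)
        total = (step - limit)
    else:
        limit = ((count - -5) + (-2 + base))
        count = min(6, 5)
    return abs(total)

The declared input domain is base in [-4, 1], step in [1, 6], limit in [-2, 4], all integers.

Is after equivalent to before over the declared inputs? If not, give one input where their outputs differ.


This is a faithful refactor — comparison usage differs, plus min/max/abs usage differs, plus constant usage differs, plus boolean connective usage differs, plus statement counts differ, but the computed results match everywhere.
One worked example (base=-2, step=6, limit=2) — before: total := 6 | count := -12 | (((-total) < (-2 * -6)) and ((1 * step) == abs(4))): false | limit := -11 | count := 5 | result 6; after: total := 6 | count := -12 | (not ((not (not ((-total) >= (-2 * -6)))) or (not ((1 * step) == abs(4))))): false | limit := -11 | count := 5 | result 6; agreement on 6.
Checked all 252 inputs in the declared domain: the outputs agree on every one.
verdict: equivalent


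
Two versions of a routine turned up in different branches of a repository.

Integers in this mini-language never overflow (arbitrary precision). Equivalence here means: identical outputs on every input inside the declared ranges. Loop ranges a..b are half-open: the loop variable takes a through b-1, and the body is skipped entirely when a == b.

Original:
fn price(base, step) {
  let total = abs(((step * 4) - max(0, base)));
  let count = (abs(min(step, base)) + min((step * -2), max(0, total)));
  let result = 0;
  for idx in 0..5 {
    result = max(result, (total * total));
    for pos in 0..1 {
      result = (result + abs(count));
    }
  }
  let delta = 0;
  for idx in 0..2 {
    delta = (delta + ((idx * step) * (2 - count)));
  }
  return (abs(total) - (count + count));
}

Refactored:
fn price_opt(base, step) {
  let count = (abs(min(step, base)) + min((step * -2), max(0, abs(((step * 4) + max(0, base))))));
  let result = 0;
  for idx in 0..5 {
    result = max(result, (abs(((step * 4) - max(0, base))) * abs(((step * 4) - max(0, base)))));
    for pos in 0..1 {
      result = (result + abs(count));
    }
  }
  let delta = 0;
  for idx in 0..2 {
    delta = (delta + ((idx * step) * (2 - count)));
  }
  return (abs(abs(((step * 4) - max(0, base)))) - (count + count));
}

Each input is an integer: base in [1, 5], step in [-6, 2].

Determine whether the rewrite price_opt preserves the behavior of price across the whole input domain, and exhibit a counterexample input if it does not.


Evaluate both at base=3, step=-1.
price: total=7, then count=3, then result=0, then (idx=0), then result=49, then (pos=0), then result=52, then (idx=1), then result=52, then (pos=0), then result=55, then (idx=2), then result=55, then (pos=0), then result=58, then (idx=3), then result=58, then (pos=0), then result=61, then (idx=4), then result=61, then (pos=0), then result=64, then delta=0, then (idx=0), then delta=0, then (idx=1), then delta=1, then returns 1
price_opt: count=2, then result=0, then (idx=0), then result=49, then (pos=0), then result=51, then (idx=1), then result=51, then (pos=0), then result=53, then (idx=2), then result=53, then (pos=0), then result=55, then (idx=3), then result=55, then (pos=0), then result=57, then (idx=4), then result=57, then (pos=0), then result=59, then delta=0, then (idx=0), then delta=0, then (idx=1), then delta=0, then returns 3
1 != 3, so the rewrite changes behavior.
verdict: not equivalent; witness: base=3, step=-1


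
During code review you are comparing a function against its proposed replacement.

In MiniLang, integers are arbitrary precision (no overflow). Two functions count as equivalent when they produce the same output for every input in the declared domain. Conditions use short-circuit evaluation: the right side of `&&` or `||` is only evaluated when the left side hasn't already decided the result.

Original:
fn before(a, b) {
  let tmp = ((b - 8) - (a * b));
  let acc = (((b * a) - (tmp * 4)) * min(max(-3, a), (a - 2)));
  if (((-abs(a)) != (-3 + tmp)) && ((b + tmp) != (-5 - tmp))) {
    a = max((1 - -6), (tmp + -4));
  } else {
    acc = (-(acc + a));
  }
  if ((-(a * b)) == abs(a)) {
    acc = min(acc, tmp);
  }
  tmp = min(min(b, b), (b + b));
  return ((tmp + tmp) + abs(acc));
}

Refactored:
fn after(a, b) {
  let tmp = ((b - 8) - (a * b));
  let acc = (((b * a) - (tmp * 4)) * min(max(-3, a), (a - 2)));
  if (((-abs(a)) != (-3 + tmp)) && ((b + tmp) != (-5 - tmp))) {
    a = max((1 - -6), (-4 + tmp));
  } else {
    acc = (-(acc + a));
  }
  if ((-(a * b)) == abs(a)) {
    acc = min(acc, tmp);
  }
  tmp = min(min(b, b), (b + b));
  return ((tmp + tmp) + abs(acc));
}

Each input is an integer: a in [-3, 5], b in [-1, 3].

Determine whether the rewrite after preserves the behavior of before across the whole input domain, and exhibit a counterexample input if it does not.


Equivalent — the differences include same computation, different form, yet no declared input distinguishes the two.
Spot check at a=5, b=3 — before: tmp = -20; acc = 285; (((-abs(a)) != (-3 + tmp)) && ((b + tmp) != (-5 - tmp))) -> true; a = 7; ((-(a * b)) == abs(a)) -> false; tmp = 3; return 291. after: tmp = -20; acc = 285; (((-abs(a)) != (-3 + tmp)) && ((b + tmp) != (-5 - tmp))) -> true; a = 7; ((-(a * b)) == abs(a)) -> false; tmp = 3; return 291. Both give 291.
An exhaustive pass over the 45 declared inputs shows identical outputs.
verdict: equivalent


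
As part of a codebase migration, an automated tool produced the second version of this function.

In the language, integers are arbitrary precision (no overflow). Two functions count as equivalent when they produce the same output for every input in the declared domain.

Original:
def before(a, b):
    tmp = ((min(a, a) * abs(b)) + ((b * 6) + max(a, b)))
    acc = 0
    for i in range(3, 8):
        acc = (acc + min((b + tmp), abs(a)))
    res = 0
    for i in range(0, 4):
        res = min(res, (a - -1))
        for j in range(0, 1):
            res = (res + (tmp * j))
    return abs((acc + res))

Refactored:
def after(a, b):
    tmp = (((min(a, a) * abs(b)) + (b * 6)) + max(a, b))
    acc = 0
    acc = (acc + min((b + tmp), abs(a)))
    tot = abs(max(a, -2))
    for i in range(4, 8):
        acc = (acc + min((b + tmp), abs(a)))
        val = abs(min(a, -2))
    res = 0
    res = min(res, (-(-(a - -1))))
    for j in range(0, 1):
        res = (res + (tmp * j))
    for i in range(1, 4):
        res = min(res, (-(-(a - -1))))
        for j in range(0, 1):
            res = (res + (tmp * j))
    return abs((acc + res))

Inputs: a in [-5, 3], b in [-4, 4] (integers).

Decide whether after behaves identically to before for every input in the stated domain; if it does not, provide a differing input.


One difference looks behavioral, but it never changes the outcome for any declared input.
Spot check at a=-5, b=3 — before: tmp=6, then acc=0, then (i=3), then acc=5, then (i=4), then acc=10, then (i=5), then acc=15, then (i=6), then acc=20, then (i=7), then acc=25, then res=0, then (i=0), then res=-4, then (j=0), then res=-4, then (i=1), then res=-4, then (j=0), then res=-4, then (i=2), then res=-4, then (j=0), then res=-4, then (i=3), then res=-4, then (j=0), then res=-4, then returns 21. after: tmp=6, then acc=0, then acc=5, then tot=2, then (i=4), then acc=10, then val=5, then (i=5), then acc=15, then val=5, then (i=6), then acc=20, then val=5, then (i=7), then acc=25, then val=5, then res=0, then res=-4, then (j=0), then res=-4, then (i=1), then res=-4, then (j=0), then res=-4, then (i=2), then res=-4, then (j=0), then res=-4, then (i=3), then res=-4, then (j=0), then res=-4, then returns 21. Both give 21.
Every one of the 81 inputs gives matching results.
verdict: equivalent


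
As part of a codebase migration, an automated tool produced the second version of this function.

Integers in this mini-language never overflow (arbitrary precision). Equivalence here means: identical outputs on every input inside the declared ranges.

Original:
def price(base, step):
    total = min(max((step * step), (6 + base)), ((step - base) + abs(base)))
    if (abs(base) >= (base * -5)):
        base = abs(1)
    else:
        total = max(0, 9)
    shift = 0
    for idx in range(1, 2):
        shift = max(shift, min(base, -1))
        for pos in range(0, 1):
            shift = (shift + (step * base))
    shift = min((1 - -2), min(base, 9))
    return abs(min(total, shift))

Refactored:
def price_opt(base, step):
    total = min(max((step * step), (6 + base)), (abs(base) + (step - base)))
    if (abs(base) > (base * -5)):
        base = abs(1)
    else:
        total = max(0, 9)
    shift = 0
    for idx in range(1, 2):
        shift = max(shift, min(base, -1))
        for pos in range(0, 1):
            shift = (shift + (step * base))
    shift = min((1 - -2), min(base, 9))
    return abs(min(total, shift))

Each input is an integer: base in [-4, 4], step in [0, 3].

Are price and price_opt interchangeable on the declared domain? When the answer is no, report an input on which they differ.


base=0, step=1 yields 1 from price but 0 from price_opt.
verdict: not equivalent; witness: base=0, step=1


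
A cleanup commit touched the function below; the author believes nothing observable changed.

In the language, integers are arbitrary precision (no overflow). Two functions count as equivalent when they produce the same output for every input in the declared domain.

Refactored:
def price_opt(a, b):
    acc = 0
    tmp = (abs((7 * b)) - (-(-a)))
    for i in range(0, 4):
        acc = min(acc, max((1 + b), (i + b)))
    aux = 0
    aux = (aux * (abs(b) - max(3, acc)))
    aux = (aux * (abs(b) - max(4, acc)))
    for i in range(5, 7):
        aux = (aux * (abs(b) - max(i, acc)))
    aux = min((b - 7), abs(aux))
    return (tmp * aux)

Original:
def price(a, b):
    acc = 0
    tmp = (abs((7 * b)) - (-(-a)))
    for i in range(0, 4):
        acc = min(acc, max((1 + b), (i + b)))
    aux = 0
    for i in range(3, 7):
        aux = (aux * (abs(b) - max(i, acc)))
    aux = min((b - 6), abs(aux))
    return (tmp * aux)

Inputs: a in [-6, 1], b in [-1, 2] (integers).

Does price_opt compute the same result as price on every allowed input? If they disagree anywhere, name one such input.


On input a=-6, b=-1, price returns -91 while price_opt returns -104.
verdict: not equivalent; witness: a=-6, b=-1


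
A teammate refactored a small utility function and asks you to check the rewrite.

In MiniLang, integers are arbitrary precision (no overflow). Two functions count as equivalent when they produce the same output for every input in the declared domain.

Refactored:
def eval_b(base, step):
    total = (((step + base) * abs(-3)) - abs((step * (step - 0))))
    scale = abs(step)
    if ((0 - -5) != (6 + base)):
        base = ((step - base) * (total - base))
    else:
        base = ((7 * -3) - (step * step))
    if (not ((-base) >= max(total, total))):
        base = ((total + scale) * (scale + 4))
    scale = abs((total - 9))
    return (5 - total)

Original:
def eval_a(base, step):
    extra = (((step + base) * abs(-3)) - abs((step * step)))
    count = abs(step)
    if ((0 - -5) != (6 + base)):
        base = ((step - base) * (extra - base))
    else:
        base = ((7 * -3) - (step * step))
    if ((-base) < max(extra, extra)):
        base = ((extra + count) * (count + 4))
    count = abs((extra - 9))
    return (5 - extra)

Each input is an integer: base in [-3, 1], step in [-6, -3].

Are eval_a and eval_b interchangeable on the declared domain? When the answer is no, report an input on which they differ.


Differences: boolean connective usage differs, plus arithmetic usage differs, plus comparison usage differs, plus local variable names differ, plus constant usage differs — yet all 20 inputs agree.
verdict: equivalent


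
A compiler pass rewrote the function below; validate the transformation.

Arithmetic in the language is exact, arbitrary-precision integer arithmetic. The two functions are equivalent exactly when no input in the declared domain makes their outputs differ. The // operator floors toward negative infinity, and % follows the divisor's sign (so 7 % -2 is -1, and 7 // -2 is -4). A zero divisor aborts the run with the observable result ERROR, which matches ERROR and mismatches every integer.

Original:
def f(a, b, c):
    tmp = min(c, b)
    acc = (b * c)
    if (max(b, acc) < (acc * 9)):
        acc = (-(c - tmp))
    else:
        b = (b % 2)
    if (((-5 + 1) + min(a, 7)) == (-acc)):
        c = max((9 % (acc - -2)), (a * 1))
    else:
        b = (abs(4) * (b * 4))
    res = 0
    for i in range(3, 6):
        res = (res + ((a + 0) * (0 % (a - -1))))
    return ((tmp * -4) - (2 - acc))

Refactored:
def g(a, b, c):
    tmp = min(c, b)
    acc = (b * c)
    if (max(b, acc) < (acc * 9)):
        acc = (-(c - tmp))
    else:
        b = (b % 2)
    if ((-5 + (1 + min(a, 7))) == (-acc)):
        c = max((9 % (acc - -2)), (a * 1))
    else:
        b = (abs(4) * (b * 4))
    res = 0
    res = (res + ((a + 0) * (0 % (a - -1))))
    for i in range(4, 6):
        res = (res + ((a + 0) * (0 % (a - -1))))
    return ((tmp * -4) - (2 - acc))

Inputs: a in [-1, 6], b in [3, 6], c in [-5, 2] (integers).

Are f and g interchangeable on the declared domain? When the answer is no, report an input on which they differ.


Changes here: statement counts differ; and arithmetic usage differs; and loop structure differs; and constant usage differs; the full 256-point sweep finds no disagreement.
verdict: equivalent


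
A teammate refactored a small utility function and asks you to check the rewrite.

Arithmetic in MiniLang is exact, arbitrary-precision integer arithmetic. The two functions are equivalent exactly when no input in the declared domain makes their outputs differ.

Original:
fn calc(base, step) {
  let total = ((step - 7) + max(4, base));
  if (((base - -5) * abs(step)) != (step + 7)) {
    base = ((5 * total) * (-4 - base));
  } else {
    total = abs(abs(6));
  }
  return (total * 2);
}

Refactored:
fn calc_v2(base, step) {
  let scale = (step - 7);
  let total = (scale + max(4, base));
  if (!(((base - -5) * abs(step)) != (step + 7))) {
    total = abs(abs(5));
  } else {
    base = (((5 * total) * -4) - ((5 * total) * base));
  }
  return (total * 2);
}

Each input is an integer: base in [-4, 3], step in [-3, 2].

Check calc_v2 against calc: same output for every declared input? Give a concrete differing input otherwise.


The rewrite breaks on base=1, step=-1, where the results are 12 and 10.
calc: total becomes -4; next (((base - -5) * abs(step)) != (step + 7)) evaluates to false; next total becomes 6; next final value 12
calc_v2: scale becomes -8; next total becomes -4; next (!(((base - -5) * abs(step)) != (step + 7))) evaluates to true; next total becomes 5; next final value 10
verdict: not equivalent; witness: base=1, step=-1


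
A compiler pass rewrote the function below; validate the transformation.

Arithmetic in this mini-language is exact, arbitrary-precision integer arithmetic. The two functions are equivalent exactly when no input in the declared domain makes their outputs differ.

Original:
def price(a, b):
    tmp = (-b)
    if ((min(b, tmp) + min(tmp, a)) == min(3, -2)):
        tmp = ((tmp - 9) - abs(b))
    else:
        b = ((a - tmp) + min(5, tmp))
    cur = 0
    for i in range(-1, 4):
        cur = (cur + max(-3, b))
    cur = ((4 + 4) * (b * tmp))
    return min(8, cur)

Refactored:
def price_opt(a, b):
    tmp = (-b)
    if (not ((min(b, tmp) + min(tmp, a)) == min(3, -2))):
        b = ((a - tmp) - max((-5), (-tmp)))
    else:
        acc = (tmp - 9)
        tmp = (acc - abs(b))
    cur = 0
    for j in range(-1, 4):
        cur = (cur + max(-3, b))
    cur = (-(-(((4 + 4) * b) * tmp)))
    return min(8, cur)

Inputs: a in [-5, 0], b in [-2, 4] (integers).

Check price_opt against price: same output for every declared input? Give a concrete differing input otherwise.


The two versions differ — the changes include min/max/abs usage differs; and boolean connective usage differs; and local variable names differ; and statement counts differ; and arithmetic usage differs.
Tracing a=0, b=0: price: tmp becomes 0; next ((min(b, tmp) + min(tmp, a)) == min(3, -2)) evaluates to false; next b becomes 0; next cur becomes 0; next at i=-1:; next cur becomes 0; next at i=0:; next cur becomes 0; next at i=1:; next cur becomes 0; next at i=2:; next cur becomes 0; next at i=3:; next cur becomes 0; next cur becomes 0; next final value 0 | price_opt: tmp becomes 0; next (not ((min(b, tmp) + min(tmp, a)) == min(3, -2))) evaluates to true; next b becomes 0; next cur becomes 0; next at j=-1:; next cur becomes 0; next at j=0:; next cur becomes 0; next at j=1:; next cur becomes 0; next at j=2:; next cur becomes 0; next at j=3:; next cur becomes 0; next cur becomes 0; next final value 0 — matching result 0.
Every one of the 42 inputs gives matching results.
verdict: equivalent


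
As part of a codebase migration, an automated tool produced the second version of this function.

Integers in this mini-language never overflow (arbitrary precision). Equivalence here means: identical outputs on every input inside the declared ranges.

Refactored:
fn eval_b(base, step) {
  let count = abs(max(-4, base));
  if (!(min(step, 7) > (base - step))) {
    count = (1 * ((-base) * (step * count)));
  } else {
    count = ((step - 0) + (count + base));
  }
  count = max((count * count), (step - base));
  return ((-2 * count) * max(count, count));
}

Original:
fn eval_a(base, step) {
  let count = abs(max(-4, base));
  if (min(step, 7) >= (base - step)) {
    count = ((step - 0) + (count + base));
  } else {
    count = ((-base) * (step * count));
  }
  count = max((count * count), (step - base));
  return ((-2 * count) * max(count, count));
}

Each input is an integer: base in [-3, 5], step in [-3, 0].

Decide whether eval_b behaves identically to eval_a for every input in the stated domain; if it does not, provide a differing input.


These are not equivalent — on base=-2, step=-1 the outputs split (-2 vs -512).
eval_a: count := 2 | (min(step, 7) >= (base - step)): true | count := -1 | count := 1 | result -2
eval_b: count := 2 | (!(min(step, 7) > (base - step))): true | count := -4 | count := 16 | result -512
verdict: not equivalent; witness: base=-2, step=-1


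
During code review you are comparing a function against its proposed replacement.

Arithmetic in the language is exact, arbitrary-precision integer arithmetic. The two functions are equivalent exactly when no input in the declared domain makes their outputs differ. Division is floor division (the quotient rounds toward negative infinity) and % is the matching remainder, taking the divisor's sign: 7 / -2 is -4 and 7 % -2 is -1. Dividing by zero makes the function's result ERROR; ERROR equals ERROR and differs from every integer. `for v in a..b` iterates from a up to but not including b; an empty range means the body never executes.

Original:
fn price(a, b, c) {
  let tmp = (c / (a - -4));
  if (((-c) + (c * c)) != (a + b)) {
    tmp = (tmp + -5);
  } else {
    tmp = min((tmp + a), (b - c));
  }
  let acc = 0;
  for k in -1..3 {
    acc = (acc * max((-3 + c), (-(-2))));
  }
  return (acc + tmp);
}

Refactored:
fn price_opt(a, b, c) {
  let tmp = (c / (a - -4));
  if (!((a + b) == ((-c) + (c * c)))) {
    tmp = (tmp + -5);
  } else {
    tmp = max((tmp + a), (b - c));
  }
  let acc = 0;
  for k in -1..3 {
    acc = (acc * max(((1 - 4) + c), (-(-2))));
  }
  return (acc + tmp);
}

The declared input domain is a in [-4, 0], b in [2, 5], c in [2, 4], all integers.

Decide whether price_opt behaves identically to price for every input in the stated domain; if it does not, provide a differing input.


Take a=-3, b=5, c=2.
price: tmp becomes 2; next (((-c) + (c * c)) != (a + b)) evaluates to false; next tmp becomes -1; next acc becomes 0; next at k=-1:; next acc becomes 0; next at k=0:; next acc becomes 0; next at k=1:; next acc becomes 0; next at k=2:; next acc becomes 0; next final value -1
price_opt: tmp becomes 2; next (!((a + b) == ((-c) + (c * c)))) evaluates to false; next tmp becomes 3; next acc becomes 0; next at k=-1:; next acc becomes 0; next at k=0:; next acc becomes 0; next at k=1:; next acc becomes 0; next at k=2:; next acc becomes 0; next final value 3
-1 vs 3 — the two versions disagree here.
verdict: not equivalent; witness: a=-3, b=5, c=2
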